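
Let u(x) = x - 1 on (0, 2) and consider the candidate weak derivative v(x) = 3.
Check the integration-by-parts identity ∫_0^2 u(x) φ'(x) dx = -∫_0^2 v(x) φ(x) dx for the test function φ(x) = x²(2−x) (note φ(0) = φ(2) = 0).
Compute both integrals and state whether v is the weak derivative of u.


LHS = -4/3, RHS = -4. No, v is not the weak derivative of u.

u(x) = x - 1, classical derivative u'(x) = 1.
φ(x) = x²(2−x), so φ'(x) = x*(4 - 3*x).
Note φ(0) = φ(2) = 0, so the boundary term u·φ vanishes.
LHS = ∫_0^2 u(x) φ'(x) dx = ∫_0^2 (-3*x^3 + 7*x^2 - 4*x) dx. Term by term:
  ∫_0^2 -3*x^3 dx = -12;  ∫_0^2 7*x^2 dx = 56/3;  ∫_0^2 -4*x dx = -8.
Sum: -12 + 56/3 − 8 = -4/3.
So LHS = -4/3.
∫_0^2 v(x) φ(x) dx = ∫_0^2 (-3*x^3 + 6*x^2) dx. Term by term:
  ∫_0^2 -3*x^3 dx = -12;  ∫_0^2 6*x^2 dx = 16.
Sum: -12 + 16 = 4.
So RHS = -∫_0^2 v(x) φ(x) dx = -4.
LHS − RHS = 8/3 ≠ 0, so the identity fails.
(For a valid weak derivative the identity must hold for EVERY test function, in particular this one. The failure shows v is NOT the weak derivative of u.)
Correct weak derivative would be u'(x) = 1.


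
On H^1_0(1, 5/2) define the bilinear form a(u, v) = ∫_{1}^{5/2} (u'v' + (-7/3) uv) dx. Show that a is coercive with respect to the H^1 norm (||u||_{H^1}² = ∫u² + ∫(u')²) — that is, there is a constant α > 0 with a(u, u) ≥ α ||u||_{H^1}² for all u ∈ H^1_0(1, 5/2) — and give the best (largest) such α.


α = (-21 + 4*π^2)/(9 + 4*π^2)

Coercivity of a(·,·) on H^1_0(1, 5/2) means a(u, u) ≥ α ||u||_{H^1}² for every u ∈ H^1_0.
The interval has length L = 3/2, and Poincaré/coercivity depend only on L. Here a(u, u) = ∫(u')² + (-7/3)·∫u².
Here c = -7/3 < 0 with |c| < (π/L)² = 4*π^2/9, so coercivity still holds. The condition a(u,u) ≥ α||u||_{H^1}² reads (1−α)∫(u')² ≥ (α−c)∫u². Any admissible α is ≤ 1 (rapidly oscillating u have ∫u²/∫(u')² → 0), and α = 1 would force 0 ≥ (1−c)∫u², impossible since c < 1; so 1−α > 0. By the sharp Poincaré inequality on H^1_0 of an interval of length L, ∫(u')² ≥ (π/L)²∫u² with equality for the first sine mode sin(π(x−x₀)/L) (x₀ the left endpoint), so the inequality holds for all u iff (1−α)(π/L)² ≥ α − c, i.e. α ≤ ((π/L)² + c)/((π/L)² + 1) = (1 + c(L/π)²)/(1 + (L/π)²). (Direct route, valid since c ≤ 0: Poincaré gives c∫u² ≥ c(L/π)²∫(u')², so a(u,u) ≥ (1 + c(L/π)²)∫(u')², while ||u||_{H^1}² ≤ (1 + (L/π)²)∫(u')²; dividing yields the same α.) With (π/L)² = 4*π^2/9 and c = -7/3, the largest admissible constant is α = ((π/L)² + c)/((π/L)² + 1).
Simplifying, α = (-21 + 4*π^2)/(9 + 4*π^2).


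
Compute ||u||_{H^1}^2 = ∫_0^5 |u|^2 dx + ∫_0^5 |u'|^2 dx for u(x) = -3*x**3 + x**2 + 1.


||u||_{H^1}^2 = 1816695/14

The H^1 norm (squared) on an interval (0, L) is
  ||u||_{H^1}^2 = ∫_0^L u(x)^2 dx + ∫_0^L u'(x)^2 dx.
Compute u'(x) = -9*x**2 + 2*x.
Then u(x)^2 = 9*x**6 - 6*x**5 + x**4 - 6*x**3 + 2*x**2 + 1 and u'(x)^2 = 81*x**4 - 36*x**3 + 4*x**2.
Integrate each monomial from 0 to 5 using ∫_0^5 c·x^n dx = c·5^(n+1)/(n+1):
  ∫_0^5 u(x)^2 dx = ∫_0^5 (9*x^6 - 6*x^5 + x^4 - 6*x^3 + 2*x^2 + 1) dx. Term by term:
    ∫_0^5 9*x^6 dx = 703125/7;  ∫_0^5 -6*x^5 dx = -15625;  ∫_0^5 x^4 dx = 625;
    ∫_0^5 -6*x^3 dx = -1875/2;  ∫_0^5 2*x^2 dx = 250/3;  ∫_0^5 1 dx = 5.
  Sum: 703125/7 − 15625 + 625 − 1875/2 + 250/3 + 5 = 3553085/42.
  ∫_0^5 u'(x)^2 dx = ∫_0^5 (81*x^4 - 36*x^3 + 4*x^2) dx. Term by term:
    ∫_0^5 81*x^4 dx = 50625;  ∫_0^5 -36*x^3 dx = -5625;  ∫_0^5 4*x^2 dx = 500/3.
  Sum: 50625 − 5625 + 500/3 = 135500/3.
Adding: ||u||_{H^1}^2 = 3553085/42 + 135500/3 = 1816695/14.


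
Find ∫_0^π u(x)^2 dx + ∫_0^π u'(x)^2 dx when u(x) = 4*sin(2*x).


||u||_{H^1(0,π)}^2 = 40*π

u'(x) = 8*cos(2*x).
Expand u² and (u')² and integrate term by term on (0, π), using: for integers n ≥ 1, ∫_0^π sin²(nx) dx = ∫_0^π cos²(nx) dx = π/2; for n ≠ n', ∫_0^π sin(nx)sin(n'x) dx = ∫_0^π cos(nx)cos(n'x) dx = 0; and by product-to-sum, ∫_0^π sin(nx)cos(n'x) dx = ½∫_0^π [sin((n+n')x) + sin((n−n')x)] dx, which is 0 when n+n' is even and 2n/(n²−n'²) when n+n' is odd (it need not vanish on (0, π)).
  u² squared terms: (4)²·∫sin(2x)² dx = 16·π/2 = 8*π.
  So ∫_0^π u² dx = 8*π.
  (u')² squared terms: (8)²·∫cos(2x)² dx = 64·π/2 = 32*π.
  So ∫_0^π (u')² dx = 32*π.
||u||_{H^1}^2 = (8*π) + (32*π) = 40*π.


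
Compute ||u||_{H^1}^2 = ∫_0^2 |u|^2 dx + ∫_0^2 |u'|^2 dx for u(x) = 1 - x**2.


||u||_{H^1}^2 = 206/15

The H^1 norm (squared) on an interval (0, L) is
  ||u||_{H^1}^2 = ∫_0^L u(x)^2 dx + ∫_0^L u'(x)^2 dx.
Compute u'(x) = -2*x.
Then u(x)^2 = x**4 - 2*x**2 + 1 and u'(x)^2 = 4*x**2.
Integrate each monomial from 0 to 2 using ∫_0^2 c·x^n dx = c·2^(n+1)/(n+1):
  ∫_0^2 u(x)^2 dx = ∫_0^2 (x^4 - 2*x^2 + 1) dx. Term by term:
    ∫_0^2 x^4 dx = 32/5;  ∫_0^2 -2*x^2 dx = -16/3;  ∫_0^2 1 dx = 2.
  Sum: 32/5 − 16/3 + 2 = 46/15.
  ∫_0^2 u'(x)^2 dx = ∫_0^2 (4*x^2) dx. Term by term:
    ∫_0^2 4*x^2 dx = 32/3.
Adding: ||u||_{H^1}^2 = 46/15 + 32/3 = 206/15.


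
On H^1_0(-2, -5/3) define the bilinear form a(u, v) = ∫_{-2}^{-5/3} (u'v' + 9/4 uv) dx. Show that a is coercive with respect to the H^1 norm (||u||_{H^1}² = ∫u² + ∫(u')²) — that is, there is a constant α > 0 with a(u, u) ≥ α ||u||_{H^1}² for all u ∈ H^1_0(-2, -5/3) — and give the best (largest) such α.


α = 1

Coercivity of a(·,·) on H^1_0(-2, -5/3) means a(u, u) ≥ α ||u||_{H^1}² for every u ∈ H^1_0.
The interval has length L = 1/3, and Poincaré/coercivity depend only on L. Here a(u, u) = ∫(u')² + (9/4)·∫u².
Here c = 9/4 ≥ 1, so a(u,u) = ∫(u')² + c∫u² ≥ ∫(u')² + ∫u² = ||u||_{H^1}², i.e. α = 1 works. No larger α is possible: a(u,u) ≥ α||u||_{H^1}² means (1−α)∫(u')² ≥ (α−c)∫u², and for the modes u_n = sin(nπ(x−x₀)/L) (x₀ the left endpoint) one has ∫u_n²/∫(u_n')² = (L/(nπ))² → 0, so a(u_n,u_n)/||u_n||_{H^1}² → 1. Hence the optimal constant is α = 1.
Therefore α = 1.


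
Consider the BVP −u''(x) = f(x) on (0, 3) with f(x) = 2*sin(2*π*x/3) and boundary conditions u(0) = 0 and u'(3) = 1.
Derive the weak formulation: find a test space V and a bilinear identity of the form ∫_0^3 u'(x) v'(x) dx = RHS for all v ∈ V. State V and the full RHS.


V = {v ∈ H^1(0, 3) : v(0) = 0} (test functions vanish at x = 0 where u is specified); weak form: ∫_0^3 u'v' dx = ∫_0^3 (2*sin(2*π*x/3)) v dx + v(3) for all v ∈ V.

Multiply both sides by a test function v and integrate from 0 to 3:
  ∫_0^3 −u''(x) v(x) dx = ∫_0^3 f(x) v(x) dx.
Integrate the LHS by parts once:
  ∫_0^3 −u'' v dx = −[u'(x) v(x)]_0^3 + ∫_0^3 u'(x) v'(x) dx.
Thus ∫_0^3 u'(x) v'(x) dx = ∫_0^3 f(x) v(x) dx + [u'(x) v(x)]_0^3.
Choose V so that boundary terms are either known or forced to vanish.
Mixed BC: u(0) = 0 (Dirichlet) and u'(3) = 1 (Neumann). Define V = {v ∈ H^1(0, 3) : v(0) = 0}. Then [u' v]_0^3 = u'(3)·v(3) − u'(0)·0 = v(3).
Weak formulation: find u (satisfying any essential BC) such that ∫_0^3 u'(x) v'(x) dx = ∫_0^3 f v dx + v(3) for all v ∈ V (Dirichlet at 0 absorbed into V; Neumann datum at x = 3 contributes the boundary term).
Substituting f(x) = 2*sin(2*π*x/3), the right-hand side is ∫_0^3 (2*sin(2*π*x/3)) v dx + v(3).


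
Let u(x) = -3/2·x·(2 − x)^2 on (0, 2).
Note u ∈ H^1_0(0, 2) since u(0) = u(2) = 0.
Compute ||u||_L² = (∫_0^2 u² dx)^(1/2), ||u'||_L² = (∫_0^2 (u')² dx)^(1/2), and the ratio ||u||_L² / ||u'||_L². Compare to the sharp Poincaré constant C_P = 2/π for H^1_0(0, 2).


||u||_L² / ||u'||_L² = sqrt(14)/7 < C_P = 2/π.

u(x) = -3/2·x·(2 − x)^2, so u'(x) = 3*(2 - 3*x)*(x/2 - 1).
u(x) = -3/2·x·(2 − x)^2 vanishes at x = 0 and x = 2, so u ∈ H^1_0(0, 2). Differentiate via the product rule and integrate the resulting polynomials term by term.
  ∫_0^2 u² dx = ∫_0^2 (9*x^6/4 - 18*x^5 + 54*x^4 - 72*x^3 + 36*x^2) dx. Term by term:
    ∫_0^2 9*x^6/4 dx = 288/7;  ∫_0^2 -18*x^5 dx = -192;  ∫_0^2 54*x^4 dx = 1728/5;
    ∫_0^2 -72*x^3 dx = -288;  ∫_0^2 36*x^2 dx = 96.
  Sum: 288/7 − 192 + 1728/5 − 288 + 96 = 96/35.
  ∫_0^2 (u')² dx = ∫_0^2 (81*x^4/4 - 108*x^3 + 198*x^2 - 144*x + 36) dx. Term by term:
    ∫_0^2 81*x^4/4 dx = 648/5;  ∫_0^2 -108*x^3 dx = -432;  ∫_0^2 198*x^2 dx = 528;
    ∫_0^2 -144*x dx = -288;  ∫_0^2 36 dx = 72.
  Sum: 648/5 − 432 + 528 − 288 + 72 = 48/5.
∫_0^2 u² dx = 96/35, so ||u||_L² = 4*sqrt(210)/35.
∫_0^2 (u')² dx = 48/5, so ||u'||_L² = 4*sqrt(15)/5.
Ratio ||u||_L² / ||u'||_L² = sqrt(14)/7.
Sharp Poincaré constant on H^1_0(0, 2) is C_P = L/π = 2/π, achieved by sin(π/2·x).
A polynomial bump cannot attain the sharp Poincaré constant (only the first sine eigenfunction does), so the ratio is strictly less than C_P, consistent with ||u||_L² ≤ C_P ||u'||_L².


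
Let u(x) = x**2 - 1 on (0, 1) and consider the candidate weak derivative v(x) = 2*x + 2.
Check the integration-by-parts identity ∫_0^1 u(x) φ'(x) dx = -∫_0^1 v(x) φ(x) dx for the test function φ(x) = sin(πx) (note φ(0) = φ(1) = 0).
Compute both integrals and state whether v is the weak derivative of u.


LHS = -2/π, RHS = -6/π. No, v is not the weak derivative of u.

u(x) = x**2 - 1, classical derivative u'(x) = 2*x.
φ(x) = sin(πx), so φ'(x) = π*cos(π*x).
Note φ(0) = φ(1) = 0, so the boundary term u·φ vanishes.
LHS = ∫_0^1 u(x) φ'(x) dx = ∫_0^1 (π*x^2*cos(π*x) - π*cos(π*x)) dx. Term by term:
  ∫_0^1 -π*cos(π*x) dx = 0;  ∫_0^1 π*x^2*cos(π*x) dx = -2/π.
Sum: 0 − 2/π = -2/π.
So LHS = -2/π.
∫_0^1 v(x) φ(x) dx = ∫_0^1 (2*x*sin(π*x) + 2*sin(π*x)) dx. Term by term:
  ∫_0^1 2*sin(π*x) dx = 4/π;  ∫_0^1 2*x*sin(π*x) dx = 2/π.
Sum: 4/π + 2/π = 6/π.
So RHS = -∫_0^1 v(x) φ(x) dx = -6/π.
LHS − RHS = 4/π ≠ 0, so the identity fails.
(For a valid weak derivative the identity must hold for EVERY test function, in particular this one. The failure shows v is NOT the weak derivative of u.)
Correct weak derivative would be u'(x) = 2*x.


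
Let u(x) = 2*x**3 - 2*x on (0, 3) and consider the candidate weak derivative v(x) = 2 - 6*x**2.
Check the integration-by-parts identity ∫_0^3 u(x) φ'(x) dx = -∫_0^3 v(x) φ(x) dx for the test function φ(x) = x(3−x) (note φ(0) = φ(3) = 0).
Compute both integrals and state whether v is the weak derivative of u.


LHS = -639/10, RHS = 639/10. No, v is not the weak derivative of u.

u(x) = 2*x**3 - 2*x, classical derivative u'(x) = 6*x**2 - 2.
φ(x) = x(3−x), so φ'(x) = 3 - 2*x.
Note φ(0) = φ(3) = 0, so the boundary term u·φ vanishes.
LHS = ∫_0^3 u(x) φ'(x) dx = ∫_0^3 (-4*x^4 + 6*x^3 + 4*x^2 - 6*x) dx. Term by term:
  ∫_0^3 -4*x^4 dx = -972/5;  ∫_0^3 6*x^3 dx = 243/2;  ∫_0^3 4*x^2 dx = 36;
  ∫_0^3 -6*x dx = -27.
Sum: -972/5 + 243/2 + 36 − 27 = -639/10.
So LHS = -639/10.
∫_0^3 v(x) φ(x) dx = ∫_0^3 (6*x^4 - 18*x^3 - 2*x^2 + 6*x) dx. Term by term:
  ∫_0^3 6*x^4 dx = 1458/5;  ∫_0^3 -18*x^3 dx = -729/2;  ∫_0^3 -2*x^2 dx = -18;
  ∫_0^3 6*x dx = 27.
Sum: 1458/5 − 729/2 − 18 + 27 = -639/10.
So RHS = -∫_0^3 v(x) φ(x) dx = 639/10.
LHS − RHS = -639/5 ≠ 0, so the identity fails.
(For a valid weak derivative the identity must hold for EVERY test function, in particular this one. The failure shows v is NOT the weak derivative of u.)
Correct weak derivative would be u'(x) = 6*x**2 - 2.


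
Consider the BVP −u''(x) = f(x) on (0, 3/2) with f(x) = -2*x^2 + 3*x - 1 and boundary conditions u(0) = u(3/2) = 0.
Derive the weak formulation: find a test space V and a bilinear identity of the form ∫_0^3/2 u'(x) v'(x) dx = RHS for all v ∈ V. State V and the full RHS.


V = H^1_0(0, 3/2) (so v(0) = v(3/2) = 0); weak form: ∫_0^3/2 u'v' dx = ∫_0^3/2 (-2*x^2 + 3*x - 1) v dx for all v ∈ V.

Multiply both sides by a test function v and integrate from 0 to 3/2:
  ∫_0^3/2 −u''(x) v(x) dx = ∫_0^3/2 f(x) v(x) dx.
Integrate the LHS by parts once:
  ∫_0^3/2 −u'' v dx = −[u'(x) v(x)]_0^3/2 + ∫_0^3/2 u'(x) v'(x) dx.
Thus ∫_0^3/2 u'(x) v'(x) dx = ∫_0^3/2 f(x) v(x) dx + [u'(x) v(x)]_0^3/2.
Choose V so that boundary terms are either known or forced to vanish.
u is Dirichlet: u(0) = u(3/2) = 0. Let V = H^1_0(0, 3/2); then v(0) = v(3/2) = 0, and [u' v]_0^3/2 = 0.
Weak formulation: find u (satisfying any essential BC) such that ∫_0^3/2 u'(x) v'(x) dx = ∫_0^3/2 f v dx for all v ∈ V.
Substituting f(x) = -2*x^2 + 3*x - 1, the right-hand side is ∫_0^3/2 (-2*x^2 + 3*x - 1) v dx.


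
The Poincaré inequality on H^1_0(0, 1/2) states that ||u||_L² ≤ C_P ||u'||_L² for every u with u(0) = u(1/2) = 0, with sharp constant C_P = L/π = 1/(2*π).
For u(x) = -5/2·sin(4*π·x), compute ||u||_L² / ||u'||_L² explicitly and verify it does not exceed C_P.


||u||_L² / ||u'||_L² = 1/(4*π) < C_P = 1/(2*π).

u(x) = -5/2·sin(4*π·x), so u'(x) = -10*π*cos(4*π*x).
Writing u(x) = A·sin(kπx/L) with A = -5/2 and k = 2, use ∫_0^L sin²(kπx/L) dx = L/2 and ∫_0^L cos²(kπx/L) dx = L/2.
u² = 25/4·sin²(4*π·x) and (u')² = 100*π^2·cos²(4*π·x), and each of sin², cos² integrates to L/2 = 1/4 over (0, 1/2).
∫_0^1/2 u² dx = 25/16, so ||u||_L² = 5/4.
∫_0^1/2 (u')² dx = 25*π^2, so ||u'||_L² = 5*π.
Ratio ||u||_L² / ||u'||_L² = 1/(4*π).
Sharp Poincaré constant on H^1_0(0, 1/2) is C_P = L/π = 1/(2*π), achieved by sin(2*π·x).
This is the k = 2 harmonic; the ratio L/(kπ) is strictly less than C_P = L/π, consistent with the sharp inequality ||u||_L² ≤ C_P ||u'||_L².


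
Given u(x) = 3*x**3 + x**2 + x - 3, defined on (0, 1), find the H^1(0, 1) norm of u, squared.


||u||_{H^1}^2 = 4153/105

The H^1 norm (squared) on an interval (0, L) is
  ||u||_{H^1}^2 = ∫_0^L u(x)^2 dx + ∫_0^L u'(x)^2 dx.
Compute u'(x) = 9*x**2 + 2*x + 1.
Then u(x)^2 = 9*x**6 + 6*x**5 + 7*x**4 - 16*x**3 - 5*x**2 - 6*x + 9 and u'(x)^2 = 81*x**4 + 36*x**3 + 22*x**2 + 4*x + 1.
Integrate each monomial from 0 to 1 using ∫_0^1 c·x^n dx = c·1^(n+1)/(n+1):
  ∫_0^1 u(x)^2 dx = ∫_0^1 (9*x^6 + 6*x^5 + 7*x^4 - 16*x^3 - 5*x^2 - 6*x + 9) dx. Term by term:
    ∫_0^1 9*x^6 dx = 9/7;  ∫_0^1 6*x^5 dx = 1;  ∫_0^1 7*x^4 dx = 7/5;
    ∫_0^1 -16*x^3 dx = -4;  ∫_0^1 -5*x^2 dx = -5/3;  ∫_0^1 -6*x dx = -3;
    ∫_0^1 9 dx = 9.
  Sum: 9/7 + 1 + 7/5 − 4 − 5/3 − 3 + 9 = 422/105.
  ∫_0^1 u'(x)^2 dx = ∫_0^1 (81*x^4 + 36*x^3 + 22*x^2 + 4*x + 1) dx. Term by term:
    ∫_0^1 81*x^4 dx = 81/5;  ∫_0^1 36*x^3 dx = 9;  ∫_0^1 22*x^2 dx = 22/3;
    ∫_0^1 4*x dx = 2;  ∫_0^1 1 dx = 1.
  Sum: 81/5 + 9 + 22/3 + 2 + 1 = 533/15.
Adding: ||u||_{H^1}^2 = 422/105 + 533/15 = 4153/105.


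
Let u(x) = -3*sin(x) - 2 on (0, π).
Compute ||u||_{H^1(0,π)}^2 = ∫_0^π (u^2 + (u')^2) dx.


||u||_{H^1(0,π)}^2 = 24 + 13*π

u'(x) = -3*cos(x).
Expand u² and (u')² and integrate term by term on (0, π), using: for integers n ≥ 1, ∫_0^π sin²(nx) dx = ∫_0^π cos²(nx) dx = π/2; for n ≠ n', ∫_0^π sin(nx)sin(n'x) dx = ∫_0^π cos(nx)cos(n'x) dx = 0; and by product-to-sum, ∫_0^π sin(nx)cos(n'x) dx = ½∫_0^π [sin((n+n')x) + sin((n−n')x)] dx, which is 0 when n+n' is even and 2n/(n²−n'²) when n+n' is odd (it need not vanish on (0, π)). For the constant mode: ∫_0^π 1 dx = π, ∫_0^π cos(nx) dx = 0, ∫_0^π sin(nx) dx = (1−(−1)^n)/n.
  u² squared terms: (-2)²·∫1 dx = 4·π = 4*π;  (-3)²·∫sin(x)² dx = 9·π/2 = 9*π/2.
  u² cross terms: 2·(-2)·(-3)·∫1·sin(x) dx = 12·(2) = 24.
  So ∫_0^π u² dx = 4*π + 9*π/2 + 24 = 24 + 17*π/2.
  (u')² squared terms: (-3)²·∫cos(x)² dx = 9·π/2 = 9*π/2.
  So ∫_0^π (u')² dx = 9*π/2.
||u||_{H^1}^2 = (24 + 17*π/2) + (9*π/2) = 24 + 13*π.


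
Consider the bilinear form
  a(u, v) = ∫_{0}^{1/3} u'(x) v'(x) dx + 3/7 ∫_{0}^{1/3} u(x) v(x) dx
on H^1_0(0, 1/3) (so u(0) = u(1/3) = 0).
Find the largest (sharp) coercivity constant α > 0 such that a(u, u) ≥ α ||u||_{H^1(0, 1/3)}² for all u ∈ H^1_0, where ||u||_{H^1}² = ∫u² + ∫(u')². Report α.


α = 3*(1 + 21*π^2)/(7*(1 + 9*π^2))

Coercivity of a(·,·) on H^1_0(0, 1/3) means a(u, u) ≥ α ||u||_{H^1}² for every u ∈ H^1_0.
The interval has length L = 1/3, and Poincaré/coercivity depend only on L. Here a(u, u) = ∫(u')² + (3/7)·∫u².
Here 0 < c = 3/7 < 1. The condition a(u,u) ≥ α||u||_{H^1}² reads (1−α)∫(u')² ≥ (α−c)∫u². Any admissible α is ≤ 1 (rapidly oscillating u have ∫u²/∫(u')² → 0), and α = 1 would force 0 ≥ (1−c)∫u², impossible since c < 1; so 1−α > 0. By the sharp Poincaré inequality on H^1_0 of an interval of length L, ∫(u')² ≥ (π/L)²∫u² with equality for the first sine mode sin(π(x−x₀)/L) (x₀ the left endpoint), so the inequality holds for all u iff (1−α)(π/L)² ≥ α − c, i.e. α ≤ ((π/L)² + c)/((π/L)² + 1) = (1 + c(L/π)²)/(1 + (L/π)²). With (π/L)² = 9*π^2 and c = 3/7, the largest admissible constant is α = ((π/L)² + c)/((π/L)² + 1).
Simplifying, α = 3*(1 + 21*π^2)/(7*(1 + 9*π^2)).


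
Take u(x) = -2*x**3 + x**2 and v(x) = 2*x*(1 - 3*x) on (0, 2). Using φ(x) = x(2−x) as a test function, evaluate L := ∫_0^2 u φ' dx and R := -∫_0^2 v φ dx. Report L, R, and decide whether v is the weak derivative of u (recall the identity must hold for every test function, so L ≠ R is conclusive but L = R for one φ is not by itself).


LHS = 104/15, RHS = 104/15. Yes, v = u' weakly.

u(x) = -2*x**3 + x**2, classical derivative u'(x) = -6*x**2 + 2*x.
φ(x) = x(2−x), so φ'(x) = 2 - 2*x.
Note φ(0) = φ(2) = 0, so the boundary term u·φ vanishes.
LHS = ∫_0^2 u(x) φ'(x) dx = ∫_0^2 (4*x^4 - 6*x^3 + 2*x^2) dx. Term by term:
  ∫_0^2 4*x^4 dx = 128/5;  ∫_0^2 -6*x^3 dx = -24;  ∫_0^2 2*x^2 dx = 16/3.
Sum: 128/5 − 24 + 16/3 = 104/15.
So LHS = 104/15.
∫_0^2 v(x) φ(x) dx = ∫_0^2 (6*x^4 - 14*x^3 + 4*x^2) dx. Term by term:
  ∫_0^2 6*x^4 dx = 192/5;  ∫_0^2 -14*x^3 dx = -56;  ∫_0^2 4*x^2 dx = 32/3.
Sum: 192/5 − 56 + 32/3 = -104/15.
So RHS = -∫_0^2 v(x) φ(x) dx = 104/15.
LHS = RHS, so the identity holds for this test φ.
Moreover u is smooth here and v(x) = u'(x) = -6*x**2 + 2*x pointwise, so the identity holds for every test function. Hence v is the weak derivative of u.


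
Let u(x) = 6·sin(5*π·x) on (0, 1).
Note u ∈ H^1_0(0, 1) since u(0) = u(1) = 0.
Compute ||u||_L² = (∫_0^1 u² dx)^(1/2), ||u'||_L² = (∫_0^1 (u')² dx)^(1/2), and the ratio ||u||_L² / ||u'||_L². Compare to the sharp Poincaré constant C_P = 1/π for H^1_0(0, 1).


||u||_L² / ||u'||_L² = 1/(5*π) < C_P = 1/π.

u(x) = 6·sin(5*π·x), so u'(x) = 30*π*cos(5*π*x).
Writing u(x) = A·sin(kπx/L) with A = 6 and k = 5, use ∫_0^L sin²(kπx/L) dx = L/2 and ∫_0^L cos²(kπx/L) dx = L/2.
u² = 36·sin²(5*π·x) and (u')² = 900*π^2·cos²(5*π·x), and each of sin², cos² integrates to L/2 = 1/2 over (0, 1).
∫_0^1 u² dx = 18, so ||u||_L² = 3*sqrt(2).
∫_0^1 (u')² dx = 450*π^2, so ||u'||_L² = 15*sqrt(2)*π.
Ratio ||u||_L² / ||u'||_L² = 1/(5*π).
Sharp Poincaré constant on H^1_0(0, 1) is C_P = L/π = 1/π, achieved by sin(π·x).
This is the k = 5 harmonic; the ratio L/(kπ) is strictly less than C_P = L/π, consistent with the sharp inequality ||u||_L² ≤ C_P ||u'||_L².


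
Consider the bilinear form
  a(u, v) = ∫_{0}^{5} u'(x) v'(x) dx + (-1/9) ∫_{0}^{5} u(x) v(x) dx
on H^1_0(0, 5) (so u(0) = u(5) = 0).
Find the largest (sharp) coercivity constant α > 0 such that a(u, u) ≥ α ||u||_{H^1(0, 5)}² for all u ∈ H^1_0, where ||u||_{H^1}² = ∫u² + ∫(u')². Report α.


α = (-25/9 + π^2)/(π^2 + 25)

Coercivity of a(·,·) on H^1_0(0, 5) means a(u, u) ≥ α ||u||_{H^1}² for every u ∈ H^1_0.
The interval has length L = 5, and Poincaré/coercivity depend only on L. Here a(u, u) = ∫(u')² + (-1/9)·∫u².
Here c = -1/9 < 0 with |c| < (π/L)² = π^2/25, so coercivity still holds. The condition a(u,u) ≥ α||u||_{H^1}² reads (1−α)∫(u')² ≥ (α−c)∫u². Any admissible α is ≤ 1 (rapidly oscillating u have ∫u²/∫(u')² → 0), and α = 1 would force 0 ≥ (1−c)∫u², impossible since c < 1; so 1−α > 0. By the sharp Poincaré inequality on H^1_0 of an interval of length L, ∫(u')² ≥ (π/L)²∫u² with equality for the first sine mode sin(π(x−x₀)/L) (x₀ the left endpoint), so the inequality holds for all u iff (1−α)(π/L)² ≥ α − c, i.e. α ≤ ((π/L)² + c)/((π/L)² + 1) = (1 + c(L/π)²)/(1 + (L/π)²). (Direct route, valid since c ≤ 0: Poincaré gives c∫u² ≥ c(L/π)²∫(u')², so a(u,u) ≥ (1 + c(L/π)²)∫(u')², while ||u||_{H^1}² ≤ (1 + (L/π)²)∫(u')²; dividing yields the same α.) With (π/L)² = π^2/25 and c = -1/9, the largest admissible constant is α = ((π/L)² + c)/((π/L)² + 1).
Simplifying, α = (-25/9 + π^2)/(π^2 + 25).


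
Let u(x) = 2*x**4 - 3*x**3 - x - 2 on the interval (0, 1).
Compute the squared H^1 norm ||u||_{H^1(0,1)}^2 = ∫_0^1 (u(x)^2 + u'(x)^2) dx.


||u||_{H^1}^2 = 8089/630

The H^1 norm (squared) on an interval (0, L) is
  ||u||_{H^1}^2 = ∫_0^L u(x)^2 dx + ∫_0^L u'(x)^2 dx.
Compute u'(x) = 8*x**3 - 9*x**2 - 1.
Then u(x)^2 = 4*x**8 - 12*x**7 + 9*x**6 - 4*x**5 - 2*x**4 + 12*x**3 + x**2 + 4*x + 4 and u'(x)^2 = 64*x**6 - 144*x**5 + 81*x**4 - 16*x**3 + 18*x**2 + 1.
Integrate each monomial from 0 to 1 using ∫_0^1 c·x^n dx = c·1^(n+1)/(n+1):
  ∫_0^1 u(x)^2 dx = ∫_0^1 (4*x^8 - 12*x^7 + 9*x^6 - 4*x^5 - 2*x^4 + 12*x^3 + x^2 + 4*x + 4) dx. Term by term:
    ∫_0^1 4*x^8 dx = 4/9;  ∫_0^1 -12*x^7 dx = -3/2;  ∫_0^1 9*x^6 dx = 9/7;
    ∫_0^1 -4*x^5 dx = -2/3;  ∫_0^1 -2*x^4 dx = -2/5;  ∫_0^1 12*x^3 dx = 3;
    ∫_0^1 x^2 dx = 1/3;  ∫_0^1 4*x dx = 2;  ∫_0^1 4 dx = 4.
  Sum: 4/9 − 3/2 + 9/7 − 2/3 − 2/5 + 3 + 1/3 + 2 + 4 = 5353/630.
  ∫_0^1 u'(x)^2 dx = ∫_0^1 (64*x^6 - 144*x^5 + 81*x^4 - 16*x^3 + 18*x^2 + 1) dx. Term by term:
    ∫_0^1 64*x^6 dx = 64/7;  ∫_0^1 -144*x^5 dx = -24;  ∫_0^1 81*x^4 dx = 81/5;
    ∫_0^1 -16*x^3 dx = -4;  ∫_0^1 18*x^2 dx = 6;  ∫_0^1 1 dx = 1.
  Sum: 64/7 − 24 + 81/5 − 4 + 6 + 1 = 152/35.
Adding: ||u||_{H^1}^2 = 5353/630 + 152/35 = 8089/630.


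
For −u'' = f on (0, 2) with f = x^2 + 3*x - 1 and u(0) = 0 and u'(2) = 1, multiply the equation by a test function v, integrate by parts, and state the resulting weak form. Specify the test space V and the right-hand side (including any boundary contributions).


V = {v ∈ H^1(0, 2) : v(0) = 0} (test functions vanish at x = 0 where u is specified); weak form: ∫_0^2 u'v' dx = ∫_0^2 (x^2 + 3*x - 1) v dx + v(2) for all v ∈ V.

Multiply both sides by a test function v and integrate from 0 to 2:
  ∫_0^2 −u''(x) v(x) dx = ∫_0^2 f(x) v(x) dx.
Integrate the LHS by parts once:
  ∫_0^2 −u'' v dx = −[u'(x) v(x)]_0^2 + ∫_0^2 u'(x) v'(x) dx.
Thus ∫_0^2 u'(x) v'(x) dx = ∫_0^2 f(x) v(x) dx + [u'(x) v(x)]_0^2.
Choose V so that boundary terms are either known or forced to vanish.
Mixed BC: u(0) = 0 (Dirichlet) and u'(2) = 1 (Neumann). Define V = {v ∈ H^1(0, 2) : v(0) = 0}. Then [u' v]_0^2 = u'(2)·v(2) − u'(0)·0 = v(2).
Weak formulation: find u (satisfying any essential BC) such that ∫_0^2 u'(x) v'(x) dx = ∫_0^2 f v dx + v(2) for all v ∈ V (Dirichlet at 0 absorbed into V; Neumann datum at x = 2 contributes the boundary term).
Substituting f(x) = x^2 + 3*x - 1, the right-hand side is ∫_0^2 (x^2 + 3*x - 1) v dx + v(2).


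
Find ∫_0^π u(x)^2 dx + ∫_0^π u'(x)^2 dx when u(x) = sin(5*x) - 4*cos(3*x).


||u||_{H^1(0,π)}^2 = 93*π

u'(x) = 12*sin(3*x) + 5*cos(5*x).
Expand u² and (u')² and integrate term by term on (0, π), using: for integers n ≥ 1, ∫_0^π sin²(nx) dx = ∫_0^π cos²(nx) dx = π/2; for n ≠ n', ∫_0^π sin(nx)sin(n'x) dx = ∫_0^π cos(nx)cos(n'x) dx = 0; and by product-to-sum, ∫_0^π sin(nx)cos(n'x) dx = ½∫_0^π [sin((n+n')x) + sin((n−n')x)] dx, which is 0 when n+n' is even and 2n/(n²−n'²) when n+n' is odd (it need not vanish on (0, π)).
  u² squared terms: (-4)²·∫cos(3x)² dx = 16·π/2 = 8*π;  (1)²·∫sin(5x)² dx = 1·π/2 = π/2.
  u² cross terms: 2·(-4)·(1)·∫cos(3x)·sin(5x) dx = -8·(0) = 0.
  So ∫_0^π u² dx = 8*π + π/2 + 0 = 17*π/2.
  (u')² squared terms: (5)²·∫cos(5x)² dx = 25·π/2 = 25*π/2;  (12)²·∫sin(3x)² dx = 144·π/2 = 72*π.
  (u')² cross terms: 2·(5)·(12)·∫cos(5x)·sin(3x) dx = 120·(0) = 0.
  So ∫_0^π (u')² dx = 25*π/2 + 72*π + 0 = 169*π/2.
||u||_{H^1}^2 = (17*π/2) + (169*π/2) = 93*π.


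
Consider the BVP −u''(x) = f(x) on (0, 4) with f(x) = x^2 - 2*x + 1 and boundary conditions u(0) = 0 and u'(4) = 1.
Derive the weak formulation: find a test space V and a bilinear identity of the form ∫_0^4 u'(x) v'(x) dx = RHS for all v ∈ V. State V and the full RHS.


V = {v ∈ H^1(0, 4) : v(0) = 0} (test functions vanish at x = 0 where u is specified); weak form: ∫_0^4 u'v' dx = ∫_0^4 (x^2 - 2*x + 1) v dx + v(4) for all v ∈ V.

Multiply both sides by a test function v and integrate from 0 to 4:
  ∫_0^4 −u''(x) v(x) dx = ∫_0^4 f(x) v(x) dx.
Integrate the LHS by parts once:
  ∫_0^4 −u'' v dx = −[u'(x) v(x)]_0^4 + ∫_0^4 u'(x) v'(x) dx.
Thus ∫_0^4 u'(x) v'(x) dx = ∫_0^4 f(x) v(x) dx + [u'(x) v(x)]_0^4.
Choose V so that boundary terms are either known or forced to vanish.
Mixed BC: u(0) = 0 (Dirichlet) and u'(4) = 1 (Neumann). Define V = {v ∈ H^1(0, 4) : v(0) = 0}. Then [u' v]_0^4 = u'(4)·v(4) − u'(0)·0 = v(4).
Weak formulation: find u (satisfying any essential BC) such that ∫_0^4 u'(x) v'(x) dx = ∫_0^4 f v dx + v(4) for all v ∈ V (Dirichlet at 0 absorbed into V; Neumann datum at x = 4 contributes the boundary term).
Substituting f(x) = x^2 - 2*x + 1, the right-hand side is ∫_0^4 (x^2 - 2*x + 1) v dx + v(4).


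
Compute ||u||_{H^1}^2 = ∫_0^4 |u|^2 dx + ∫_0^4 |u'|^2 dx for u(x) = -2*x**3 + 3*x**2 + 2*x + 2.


||u||_{H^1}^2 = 554528/105

The H^1 norm (squared) on an interval (0, L) is
  ||u||_{H^1}^2 = ∫_0^L u(x)^2 dx + ∫_0^L u'(x)^2 dx.
Compute u'(x) = -6*x**2 + 6*x + 2.
Then u(x)^2 = 4*x**6 - 12*x**5 + x**4 + 4*x**3 + 16*x**2 + 8*x + 4 and u'(x)^2 = 36*x**4 - 72*x**3 + 12*x**2 + 24*x + 4.
Integrate each monomial from 0 to 4 using ∫_0^4 c·x^n dx = c·4^(n+1)/(n+1):
  ∫_0^4 u(x)^2 dx = ∫_0^4 (4*x^6 - 12*x^5 + x^4 + 4*x^3 + 16*x^2 + 8*x + 4) dx. Term by term:
    ∫_0^4 4*x^6 dx = 65536/7;  ∫_0^4 -12*x^5 dx = -8192;  ∫_0^4 x^4 dx = 1024/5;
    ∫_0^4 4*x^3 dx = 256;  ∫_0^4 16*x^2 dx = 1024/3;  ∫_0^4 8*x dx = 64;
    ∫_0^4 4 dx = 16.
  Sum: 65536/7 − 8192 + 1024/5 + 256 + 1024/3 + 64 + 16 = 215504/105.
  ∫_0^4 u'(x)^2 dx = ∫_0^4 (36*x^4 - 72*x^3 + 12*x^2 + 24*x + 4) dx. Term by term:
    ∫_0^4 36*x^4 dx = 36864/5;  ∫_0^4 -72*x^3 dx = -4608;  ∫_0^4 12*x^2 dx = 256;
    ∫_0^4 24*x dx = 192;  ∫_0^4 4 dx = 16.
  Sum: 36864/5 − 4608 + 256 + 192 + 16 = 16144/5.
Adding: ||u||_{H^1}^2 = 215504/105 + 16144/5 = 554528/105.


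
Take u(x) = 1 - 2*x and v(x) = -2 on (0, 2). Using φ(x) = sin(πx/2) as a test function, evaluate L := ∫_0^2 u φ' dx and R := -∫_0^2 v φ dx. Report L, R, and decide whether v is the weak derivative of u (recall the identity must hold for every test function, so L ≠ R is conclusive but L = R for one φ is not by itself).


LHS = 8/π, RHS = 8/π. Yes, v = u' weakly.

u(x) = 1 - 2*x, classical derivative u'(x) = -2.
φ(x) = sin(πx/2), so φ'(x) = π*cos(π*x/2)/2.
Note φ(0) = φ(2) = 0, so the boundary term u·φ vanishes.
LHS = ∫_0^2 u(x) φ'(x) dx = ∫_0^2 (-π*x*cos(π*x/2) + π*cos(π*x/2)/2) dx. Term by term:
  ∫_0^2 π*cos(π*x/2)/2 dx = 0;  ∫_0^2 -π*x*cos(π*x/2) dx = 8/π.
Sum: 0 + 8/π = 8/π.
So LHS = 8/π.
∫_0^2 v(x) φ(x) dx = ∫_0^2 (-2*sin(π*x/2)) dx. Term by term:
  ∫_0^2 -2*sin(π*x/2) dx = -8/π.
So RHS = -∫_0^2 v(x) φ(x) dx = 8/π.
LHS = RHS, so the identity holds for this test φ.
Moreover u is smooth here and v(x) = u'(x) = -2 pointwise, so the identity holds for every test function. Hence v is the weak derivative of u.


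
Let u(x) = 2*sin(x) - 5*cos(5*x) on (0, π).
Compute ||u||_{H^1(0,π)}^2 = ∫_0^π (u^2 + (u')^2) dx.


||u||_{H^1(0,π)}^2 = 329*π

u'(x) = 25*sin(5*x) + 2*cos(x).
Expand u² and (u')² and integrate term by term on (0, π), using: for integers n ≥ 1, ∫_0^π sin²(nx) dx = ∫_0^π cos²(nx) dx = π/2; for n ≠ n', ∫_0^π sin(nx)sin(n'x) dx = ∫_0^π cos(nx)cos(n'x) dx = 0; and by product-to-sum, ∫_0^π sin(nx)cos(n'x) dx = ½∫_0^π [sin((n+n')x) + sin((n−n')x)] dx, which is 0 when n+n' is even and 2n/(n²−n'²) when n+n' is odd (it need not vanish on (0, π)).
  u² squared terms: (-5)²·∫cos(5x)² dx = 25·π/2 = 25*π/2;  (2)²·∫sin(x)² dx = 4·π/2 = 2*π.
  u² cross terms: 2·(-5)·(2)·∫cos(5x)·sin(x) dx = -20·(0) = 0.
  So ∫_0^π u² dx = 25*π/2 + 2*π + 0 = 29*π/2.
  (u')² squared terms: (2)²·∫cos(x)² dx = 4·π/2 = 2*π;  (25)²·∫sin(5x)² dx = 625·π/2 = 625*π/2.
  (u')² cross terms: 2·(2)·(25)·∫cos(x)·sin(5x) dx = 100·(0) = 0.
  So ∫_0^π (u')² dx = 2*π + 625*π/2 + 0 = 629*π/2.
||u||_{H^1}^2 = (29*π/2) + (629*π/2) = 329*π.


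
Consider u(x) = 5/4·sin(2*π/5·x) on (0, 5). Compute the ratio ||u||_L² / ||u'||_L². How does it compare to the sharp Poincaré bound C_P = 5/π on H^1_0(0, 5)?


||u||_L² / ||u'||_L² = 5/(2*π) < C_P = 5/π.

u(x) = 5/4·sin(2*π/5·x), so u'(x) = π*cos(2*π*x/5)/2.
Writing u(x) = A·sin(kπx/L) with A = 5/4 and k = 2, use ∫_0^L sin²(kπx/L) dx = L/2 and ∫_0^L cos²(kπx/L) dx = L/2.
u² = 25/16·sin²(2*π/5·x) and (u')² = π^2/4·cos²(2*π/5·x), and each of sin², cos² integrates to L/2 = 5/2 over (0, 5).
∫_0^5 u² dx = 125/32, so ||u||_L² = 5*sqrt(10)/8.
∫_0^5 (u')² dx = 5*π^2/8, so ||u'||_L² = sqrt(10)*π/4.
Ratio ||u||_L² / ||u'||_L² = 5/(2*π).
Sharp Poincaré constant on H^1_0(0, 5) is C_P = L/π = 5/π, achieved by sin(π/5·x).
This is the k = 2 harmonic; the ratio L/(kπ) is strictly less than C_P = L/π, consistent with the sharp inequality ||u||_L² ≤ C_P ||u'||_L².


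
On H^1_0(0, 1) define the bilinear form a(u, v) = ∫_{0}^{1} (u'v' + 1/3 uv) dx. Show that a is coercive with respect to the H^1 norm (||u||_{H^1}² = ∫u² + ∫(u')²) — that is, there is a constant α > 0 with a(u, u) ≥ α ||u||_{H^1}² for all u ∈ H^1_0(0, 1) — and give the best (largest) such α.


α = (1/3 + π^2)/(1 + π^2)

Coercivity of a(·,·) on H^1_0(0, 1) means a(u, u) ≥ α ||u||_{H^1}² for every u ∈ H^1_0.
The interval has length L = 1, and Poincaré/coercivity depend only on L. Here a(u, u) = ∫(u')² + (1/3)·∫u².
Here 0 < c = 1/3 < 1. The condition a(u,u) ≥ α||u||_{H^1}² reads (1−α)∫(u')² ≥ (α−c)∫u². Any admissible α is ≤ 1 (rapidly oscillating u have ∫u²/∫(u')² → 0), and α = 1 would force 0 ≥ (1−c)∫u², impossible since c < 1; so 1−α > 0. By the sharp Poincaré inequality on H^1_0 of an interval of length L, ∫(u')² ≥ (π/L)²∫u² with equality for the first sine mode sin(π(x−x₀)/L) (x₀ the left endpoint), so the inequality holds for all u iff (1−α)(π/L)² ≥ α − c, i.e. α ≤ ((π/L)² + c)/((π/L)² + 1) = (1 + c(L/π)²)/(1 + (L/π)²). With (π/L)² = π^2 and c = 1/3, the largest admissible constant is α = ((π/L)² + c)/((π/L)² + 1).
Simplifying, α = (1/3 + π^2)/(1 + π^2).


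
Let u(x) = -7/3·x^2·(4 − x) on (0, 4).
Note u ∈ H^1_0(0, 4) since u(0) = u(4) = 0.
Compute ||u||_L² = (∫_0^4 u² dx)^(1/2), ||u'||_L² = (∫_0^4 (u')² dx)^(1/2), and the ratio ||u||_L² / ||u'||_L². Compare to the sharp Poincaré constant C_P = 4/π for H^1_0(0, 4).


||u||_L² / ||u'||_L² = 2*sqrt(14)/7 < C_P = 4/π.

u(x) = -7/3·x^2·(4 − x), so u'(x) = 7*x*(3*x - 8)/3.
u(x) = -7/3·x^2·(4 − x) vanishes at x = 0 and x = 4, so u ∈ H^1_0(0, 4). Differentiate via the product rule and integrate the resulting polynomials term by term.
  ∫_0^4 u² dx = ∫_0^4 (49*x^6/9 - 392*x^5/9 + 784*x^4/9) dx. Term by term:
    ∫_0^4 49*x^6/9 dx = 114688/9;  ∫_0^4 -392*x^5/9 dx = -802816/27;  ∫_0^4 784*x^4/9 dx = 802816/45.
  Sum: 114688/9 − 802816/27 + 802816/45 = 114688/135.
  ∫_0^4 (u')² dx = ∫_0^4 (49*x^4 - 784*x^3/3 + 3136*x^2/9) dx. Term by term:
    ∫_0^4 49*x^4 dx = 50176/5;  ∫_0^4 -784*x^3/3 dx = -50176/3;  ∫_0^4 3136*x^2/9 dx = 200704/27.
  Sum: 50176/5 − 50176/3 + 200704/27 = 100352/135.
∫_0^4 u² dx = 114688/135, so ||u||_L² = 128*sqrt(105)/45.
∫_0^4 (u')² dx = 100352/135, so ||u'||_L² = 224*sqrt(30)/45.
Ratio ||u||_L² / ||u'||_L² = 2*sqrt(14)/7.
Sharp Poincaré constant on H^1_0(0, 4) is C_P = L/π = 4/π, achieved by sin(π/4·x).
A polynomial bump cannot attain the sharp Poincaré constant (only the first sine eigenfunction does), so the ratio is strictly less than C_P, consistent with ||u||_L² ≤ C_P ||u'||_L².


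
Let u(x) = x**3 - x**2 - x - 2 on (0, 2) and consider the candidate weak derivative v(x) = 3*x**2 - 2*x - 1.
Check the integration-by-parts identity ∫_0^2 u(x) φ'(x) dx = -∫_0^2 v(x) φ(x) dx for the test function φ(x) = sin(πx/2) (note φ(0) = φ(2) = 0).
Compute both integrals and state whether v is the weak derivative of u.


LHS = -12/π + 96/π^3, RHS = -12/π + 96/π^3. Yes, v = u' weakly.

u(x) = x**3 - x**2 - x - 2, classical derivative u'(x) = 3*x**2 - 2*x - 1.
φ(x) = sin(πx/2), so φ'(x) = π*cos(π*x/2)/2.
Note φ(0) = φ(2) = 0, so the boundary term u·φ vanishes.
LHS = ∫_0^2 u(x) φ'(x) dx = ∫_0^2 (π*x^3*cos(π*x/2)/2 - π*x^2*cos(π*x/2)/2 - π*x*cos(π*x/2)/2 - π*cos(π*x/2)) dx. Term by term:
  ∫_0^2 -π*cos(π*x/2) dx = 0;  ∫_0^2 π*x^3*cos(π*x/2)/2 dx = -24/π + 96/π^3;  ∫_0^2 -π*x*cos(π*x/2)/2 dx = 4/π;
  ∫_0^2 -π*x^2*cos(π*x/2)/2 dx = 8/π.
Sum: 0 + -24/π + 96/π^3 + 4/π + 8/π = -12/π + 96/π^3.
So LHS = -12/π + 96/π^3.
∫_0^2 v(x) φ(x) dx = ∫_0^2 (3*x^2*sin(π*x/2) - 2*x*sin(π*x/2) - sin(π*x/2)) dx. Term by term:
  ∫_0^2 -sin(π*x/2) dx = -4/π;  ∫_0^2 -2*x*sin(π*x/2) dx = -8/π;  ∫_0^2 3*x^2*sin(π*x/2) dx = -96/π^3 + 24/π.
Sum: -4/π − 8/π + -96/π^3 + 24/π = -96/π^3 + 12/π.
So RHS = -∫_0^2 v(x) φ(x) dx = -12/π + 96/π^3.
LHS = RHS, so the identity holds for this test φ.
Moreover u is smooth here and v(x) = u'(x) = 3*x**2 - 2*x - 1 pointwise, so the identity holds for every test function. Hence v is the weak derivative of u.


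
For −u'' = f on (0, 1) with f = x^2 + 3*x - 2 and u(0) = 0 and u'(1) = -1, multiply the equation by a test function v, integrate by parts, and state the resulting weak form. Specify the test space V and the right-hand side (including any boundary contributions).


V = {v ∈ H^1(0, 1) : v(0) = 0} (test functions vanish at x = 0 where u is specified); weak form: ∫_0^1 u'v' dx = ∫_0^1 (x^2 + 3*x - 2) v dx − v(1) for all v ∈ V.

Multiply both sides by a test function v and integrate from 0 to 1:
  ∫_0^1 −u''(x) v(x) dx = ∫_0^1 f(x) v(x) dx.
Integrate the LHS by parts once:
  ∫_0^1 −u'' v dx = −[u'(x) v(x)]_0^1 + ∫_0^1 u'(x) v'(x) dx.
Thus ∫_0^1 u'(x) v'(x) dx = ∫_0^1 f(x) v(x) dx + [u'(x) v(x)]_0^1.
Choose V so that boundary terms are either known or forced to vanish.
Mixed BC: u(0) = 0 (Dirichlet) and u'(1) = -1 (Neumann). Define V = {v ∈ H^1(0, 1) : v(0) = 0}. Then [u' v]_0^1 = u'(1)·v(1) − u'(0)·0 = − v(1).
Weak formulation: find u (satisfying any essential BC) such that ∫_0^1 u'(x) v'(x) dx = ∫_0^1 f v dx − v(1) for all v ∈ V (Dirichlet at 0 absorbed into V; Neumann datum at x = 1 contributes the boundary term).
Substituting f(x) = x^2 + 3*x - 2, the right-hand side is ∫_0^1 (x^2 + 3*x - 2) v dx − v(1).


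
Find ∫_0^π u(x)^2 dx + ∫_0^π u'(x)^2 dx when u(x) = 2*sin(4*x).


||u||_{H^1(0,π)}^2 = 34*π

u'(x) = 8*cos(4*x).
Expand u² and (u')² and integrate term by term on (0, π), using: for integers n ≥ 1, ∫_0^π sin²(nx) dx = ∫_0^π cos²(nx) dx = π/2; for n ≠ n', ∫_0^π sin(nx)sin(n'x) dx = ∫_0^π cos(nx)cos(n'x) dx = 0; and by product-to-sum, ∫_0^π sin(nx)cos(n'x) dx = ½∫_0^π [sin((n+n')x) + sin((n−n')x)] dx, which is 0 when n+n' is even and 2n/(n²−n'²) when n+n' is odd (it need not vanish on (0, π)).
  u² squared terms: (2)²·∫sin(4x)² dx = 4·π/2 = 2*π.
  So ∫_0^π u² dx = 2*π.
  (u')² squared terms: (8)²·∫cos(4x)² dx = 64·π/2 = 32*π.
  So ∫_0^π (u')² dx = 32*π.
||u||_{H^1}^2 = (2*π) + (32*π) = 34*π.


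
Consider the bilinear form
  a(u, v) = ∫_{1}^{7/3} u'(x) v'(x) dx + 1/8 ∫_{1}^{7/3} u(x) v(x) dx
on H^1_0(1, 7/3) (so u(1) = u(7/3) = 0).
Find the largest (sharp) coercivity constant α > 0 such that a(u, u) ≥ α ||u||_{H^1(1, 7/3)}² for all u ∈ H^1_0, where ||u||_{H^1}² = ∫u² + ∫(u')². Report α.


α = (2 + 9*π^2)/(16 + 9*π^2)

Coercivity of a(·,·) on H^1_0(1, 7/3) means a(u, u) ≥ α ||u||_{H^1}² for every u ∈ H^1_0.
The interval has length L = 4/3, and Poincaré/coercivity depend only on L. Here a(u, u) = ∫(u')² + (1/8)·∫u².
Here 0 < c = 1/8 < 1. The condition a(u,u) ≥ α||u||_{H^1}² reads (1−α)∫(u')² ≥ (α−c)∫u². Any admissible α is ≤ 1 (rapidly oscillating u have ∫u²/∫(u')² → 0), and α = 1 would force 0 ≥ (1−c)∫u², impossible since c < 1; so 1−α > 0. By the sharp Poincaré inequality on H^1_0 of an interval of length L, ∫(u')² ≥ (π/L)²∫u² with equality for the first sine mode sin(π(x−x₀)/L) (x₀ the left endpoint), so the inequality holds for all u iff (1−α)(π/L)² ≥ α − c, i.e. α ≤ ((π/L)² + c)/((π/L)² + 1) = (1 + c(L/π)²)/(1 + (L/π)²). With (π/L)² = 9*π^2/16 and c = 1/8, the largest admissible constant is α = ((π/L)² + c)/((π/L)² + 1).
Simplifying, α = (2 + 9*π^2)/(16 + 9*π^2).


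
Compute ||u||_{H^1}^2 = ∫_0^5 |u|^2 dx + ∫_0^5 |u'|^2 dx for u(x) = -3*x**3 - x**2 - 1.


||u||_{H^1}^2 = 2437945/14

The H^1 norm (squared) on an interval (0, L) is
  ||u||_{H^1}^2 = ∫_0^L u(x)^2 dx + ∫_0^L u'(x)^2 dx.
Compute u'(x) = -9*x**2 - 2*x.
Then u(x)^2 = 9*x**6 + 6*x**5 + x**4 + 6*x**3 + 2*x**2 + 1 and u'(x)^2 = 81*x**4 + 36*x**3 + 4*x**2.
Integrate each monomial from 0 to 5 using ∫_0^5 c·x^n dx = c·5^(n+1)/(n+1):
  ∫_0^5 u(x)^2 dx = ∫_0^5 (9*x^6 + 6*x^5 + x^4 + 6*x^3 + 2*x^2 + 1) dx. Term by term:
    ∫_0^5 9*x^6 dx = 703125/7;  ∫_0^5 6*x^5 dx = 15625;  ∫_0^5 x^4 dx = 625;
    ∫_0^5 6*x^3 dx = 1875/2;  ∫_0^5 2*x^2 dx = 250/3;  ∫_0^5 1 dx = 5.
  Sum: 703125/7 + 15625 + 625 + 1875/2 + 250/3 + 5 = 4944335/42.
  ∫_0^5 u'(x)^2 dx = ∫_0^5 (81*x^4 + 36*x^3 + 4*x^2) dx. Term by term:
    ∫_0^5 81*x^4 dx = 50625;  ∫_0^5 36*x^3 dx = 5625;  ∫_0^5 4*x^2 dx = 500/3.
  Sum: 50625 + 5625 + 500/3 = 169250/3.
Adding: ||u||_{H^1}^2 = 4944335/42 + 169250/3 = 2437945/14.


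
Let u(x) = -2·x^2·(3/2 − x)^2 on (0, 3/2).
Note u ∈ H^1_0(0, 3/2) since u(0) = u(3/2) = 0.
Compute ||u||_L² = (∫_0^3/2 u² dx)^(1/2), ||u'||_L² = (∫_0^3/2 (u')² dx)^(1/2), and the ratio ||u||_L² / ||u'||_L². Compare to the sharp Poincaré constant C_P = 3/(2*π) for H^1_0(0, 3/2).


||u||_L² / ||u'||_L² = sqrt(3)/4 < C_P = 3/(2*π).

u(x) = -2·x^2·(3/2 − x)^2, so u'(x) = x*(-8*x^2 + 18*x - 9).
u(x) = -2·x^2·(3/2 − x)^2 vanishes at x = 0 and x = 3/2, so u ∈ H^1_0(0, 3/2). Differentiate via the product rule and integrate the resulting polynomials term by term.
  ∫_0^3/2 u² dx = ∫_0^3/2 (4*x^8 - 24*x^7 + 54*x^6 - 54*x^5 + 81*x^4/4) dx. Term by term:
    ∫_0^3/2 4*x^8 dx = 2187/128;  ∫_0^3/2 -24*x^7 dx = -19683/256;  ∫_0^3/2 54*x^6 dx = 59049/448;
    ∫_0^3/2 -54*x^5 dx = -6561/64;  ∫_0^3/2 81*x^4/4 dx = 19683/640.
  Sum: 2187/128 − 19683/256 + 59049/448 − 6561/64 + 19683/640 = 2187/8960.
  ∫_0^3/2 (u')² dx = ∫_0^3/2 (64*x^6 - 288*x^5 + 468*x^4 - 324*x^3 + 81*x^2) dx. Term by term:
    ∫_0^3/2 64*x^6 dx = 2187/14;  ∫_0^3/2 -288*x^5 dx = -2187/4;  ∫_0^3/2 468*x^4 dx = 28431/40;
    ∫_0^3/2 -324*x^3 dx = -6561/16;  ∫_0^3/2 81*x^2 dx = 729/8.
  Sum: 2187/14 − 2187/4 + 28431/40 − 6561/16 + 729/8 = 729/560.
∫_0^3/2 u² dx = 2187/8960, so ||u||_L² = 27*sqrt(105)/560.
∫_0^3/2 (u')² dx = 729/560, so ||u'||_L² = 27*sqrt(35)/140.
Ratio ||u||_L² / ||u'||_L² = sqrt(3)/4.
Sharp Poincaré constant on H^1_0(0, 3/2) is C_P = L/π = 3/(2*π), achieved by sin(2*π/3·x).
A polynomial bump cannot attain the sharp Poincaré constant (only the first sine eigenfunction does), so the ratio is strictly less than C_P, consistent with ||u||_L² ≤ C_P ||u'||_L².
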